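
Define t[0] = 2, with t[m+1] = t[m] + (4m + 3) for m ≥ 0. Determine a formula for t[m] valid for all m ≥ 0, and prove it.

Claim: t[m] = 2m^2 + m + 2.

Base case: t[0] = 2, and 2·0^2 + 0 + 2 = 2.
Assume t[r] = 2r^2 + r + 2.
Then t[r+1] = t[r] + (4r + 3) = (2r^2 + r + 2) + (4r + 3) = 2r^2 + 5r + 5,
and 2·(r+1)^2 + (r+1) + 2 = 2r^2 + 5r + 5.
By induction, t[m] = 2m^2 + m + 2 for all m ≥ 0.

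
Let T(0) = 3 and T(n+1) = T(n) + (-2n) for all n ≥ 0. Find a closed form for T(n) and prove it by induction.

Claim: T(n) = -n^2 + n + 3.

Base case: T(0) = 3, and -0^2 + 0 + 3 = 3.
Assume T(k) = -k^2 + k + 3.
Then T(k+1) = T(k) + (-2k) = (-k^2 + k + 3) + (-2k) = -k^2 − k + 3,
and -(k+1)^2 + (k+1) + 3 = -k^2 − k + 3.
By induction, T(n) = -n^2 + n + 3 for all n ≥ 0.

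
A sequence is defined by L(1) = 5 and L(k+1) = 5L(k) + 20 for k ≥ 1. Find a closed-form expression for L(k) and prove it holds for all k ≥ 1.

Claim: L(k) = 2·5^k − 5.

Base case: L(1) = 5, and 2·5^1 − 5 = 10 − 5 = 5.
Assume L(r) = 2·5^r − 5 for some r ≥ 1.
Then L(r+1) = 5L(r) + 20 = 5·(2·5^r − 5) + 20 = 10·5^r − 25 + 20 = 2·5^{r+1} − 5.
This completes the inductive step, so L(k) = 2·5^k − 5 for all k ≥ 1.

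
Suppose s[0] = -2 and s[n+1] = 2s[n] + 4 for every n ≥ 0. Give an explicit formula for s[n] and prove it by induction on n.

Claim: s[n] = 2^{n+1} − 4.

Base case: s[0] = -2, and 2^{0+1} − 4 = 2 − 4 = -2.
Assume s[m] = 2^{m+1} − 4 for some m ≥ 0.
Then s[m+1] = 2s[m] + 4 = 2·(2^{m+1} − 4) + 4 = 2^{m+2} − 8 + 4 = 2^{m+2} − 4.
So the formula holds for m+1, and by induction s[n] = 2^{n+1} − 4 for all n ≥ 0.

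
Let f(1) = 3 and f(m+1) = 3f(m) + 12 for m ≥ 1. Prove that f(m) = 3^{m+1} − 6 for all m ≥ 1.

Base case: f(1) = 3, and 3^{1+1} − 6 = 9 − 6 = 3.
Assume f(j) = 3^{j+1} − 6 for some j ≥ 1.
Then f(j+1) = 3f(j) + 12 = 3·(3^{j+1} − 6) + 12 = 3^{j+2} − 18 + 12 = 3^{j+2} − 6.
Hence f(m) = 3^{m+1} − 6 for every m ≥ 1, by induction.

f(m) = 3^{m+1} − 6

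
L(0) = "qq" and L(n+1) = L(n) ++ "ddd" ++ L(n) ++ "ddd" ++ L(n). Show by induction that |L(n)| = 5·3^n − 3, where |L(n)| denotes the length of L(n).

Base case: |L(0)| = 2, and 5·3^0 − 3 = 2.
Assume |L(r)| = 5·3^r − 3.
Then |L(r+1)| = 3|L(r)| + 6 = 3(5·3^r − 3) + 6 = 5·3^{r+1} − 9 + 6 = 5·3^{r+1} − 3.
So the formula holds for r+1, and by induction |L(n)| = 5·3^n − 3 for all n ≥ 0.

|L(n)| = 5·3^n − 3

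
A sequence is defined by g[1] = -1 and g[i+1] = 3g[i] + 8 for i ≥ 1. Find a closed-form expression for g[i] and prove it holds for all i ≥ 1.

Claim: g[i] = 3^i − 4.

Base case: g[1] = -1, and 3^1 − 4 = 3 − 4 = -1.
Assume g[m] = 3^m − 4 for some m ≥ 1.
Then g[m+1] = 3g[m] + 8 = 3·(3^m − 4) + 8 = 3^{m+1} − 12 + 8 = 3^{m+1} − 4.
This completes the inductive step, so g[i] = 3^i − 4 for all i ≥ 1.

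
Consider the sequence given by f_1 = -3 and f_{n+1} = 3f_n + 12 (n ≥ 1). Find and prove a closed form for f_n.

Claim: f_n = 3^n − 6.

Base case: f_1 = -3, and 3^1 − 6 = 3 − 6 = -3.
Assume f_j = 3^j − 6 for some j ≥ 1.
Then f_{j+1} = 3f_j + 12 = 3·(3^j − 6) + 12 = 3^{j+1} − 18 + 12 = 3^{j+1} − 6.
This completes the inductive step, so f_n = 3^n − 6 for all n ≥ 1.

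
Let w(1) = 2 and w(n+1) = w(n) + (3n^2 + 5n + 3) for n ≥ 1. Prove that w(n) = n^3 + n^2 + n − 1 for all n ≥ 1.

Base case: w(1) = 2, and 1^3 + 1^2 + 1 − 1 = 2.
Assume w(j) = j^3 + j^2 + j − 1.
Then w(j+1) = w(j) + (3j^2 + 5j + 3) = (j^3 + j^2 + j − 1) + (3j^2 + 5j + 3) = j^3 + 4j^2 + 6j + 2,
and (j+1)^3 + (j+1)^2 + (j+1) − 1 = j^3 + 4j^2 + 6j + 2.
This completes the inductive step, so w(n) = n^3 + n^2 + n − 1 for all n ≥ 1.

w(n) = n^3 + n^2 + n − 1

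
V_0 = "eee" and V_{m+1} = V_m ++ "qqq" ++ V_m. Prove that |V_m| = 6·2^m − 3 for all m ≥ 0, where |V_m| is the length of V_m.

Base case: |V_0| = 3, and 6·2^0 − 3 = 3.
Assume |V_k| = 6·2^k − 3.
Then |V_{k+1}| = |V_k| + 3 + |V_k| = 2|V_k| + 3 = 2(6·2^k − 3) + 3 = 6·2^{k+1} − 6 + 3 = 6·2^{k+1} − 3.
By induction, |V_m| = 6·2^m − 3 for all m ≥ 0.

|V_m| = 6·2^m − 3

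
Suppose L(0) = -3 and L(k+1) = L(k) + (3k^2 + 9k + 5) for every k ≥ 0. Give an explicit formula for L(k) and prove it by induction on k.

Claim: L(k) = k^3 + 3k^2 + k − 3.

Base case: L(0) = -3, and 0^3 + 3·0^2 + 0 − 3 = -3.
Assume L(j) = j^3 + 3j^2 + j − 3.
Then L(j+1) = L(j) + (3j^2 + 9j + 5) = (j^3 + 3j^2 + j − 3) + (3j^2 + 9j + 5) = j^3 + 6j^2 + 10j + 2,
and (j+1)^3 + 3·(j+1)^2 + (j+1) − 3 = j^3 + 6j^2 + 10j + 2.
By induction, L(k) = k^3 + 3k^2 + k − 3 for all k ≥ 0.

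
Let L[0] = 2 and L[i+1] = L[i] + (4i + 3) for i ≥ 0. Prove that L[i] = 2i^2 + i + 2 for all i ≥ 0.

Base case: L[0] = 2, and 2·0^2 + 0 + 2 = 2.
Assume L[j] = 2j^2 + j + 2.
Then L[j+1] = L[j] + (4j + 3) = (2j^2 + j + 2) + (4j + 3) = 2j^2 + 5j + 5,
and 2·(j+1)^2 + (j+1) + 2 = 2j^2 + 5j + 5.
By induction, L[i] = 2i^2 + i + 2 for all i ≥ 0.

L[i] = 2i^2 + i + 2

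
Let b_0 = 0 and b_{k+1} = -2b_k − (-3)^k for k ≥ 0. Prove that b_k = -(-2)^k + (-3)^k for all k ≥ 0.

Base case: b_0 = 0, and -(-2)^0 + (-3)^0 = -1 + 1 = 0.
Assume b_m = -(-2)^m + (-3)^m for some m ≥ 0.
Then b_{m+1} = -2b_m − (-3)^m = -2·(-(-2)^m + (-3)^m) − (-3)^m = -(-2)^{m+1} − 2·(-3)^m − (-3)^m = -(-2)^{m+1} − 3·(-3)^m = -(-2)^{m+1} + (-3)^{m+1}.
By induction, b_k = -(-2)^k + (-3)^k for all k ≥ 0.

b_k = -(-2)^k + (-3)^k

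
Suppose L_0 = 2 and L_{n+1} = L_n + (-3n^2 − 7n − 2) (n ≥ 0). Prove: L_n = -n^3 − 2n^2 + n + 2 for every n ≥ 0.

Base case: L_0 = 2, and -0^3 − 2·0^2 + 0 + 2 = 2.
Assume L_k = -k^3 − 2k^2 + k + 2.
Then L_{k+1} = L_k + (-3k^2 − 7k − 2) = (-k^3 − 2k^2 + k + 2) + (-3k^2 − 7k − 2) = -k^3 − 5k^2 − 6k,
and -(k+1)^3 − 2·(k+1)^2 + (k+1) + 2 = -k^3 − 5k^2 − 6k.
Hence L_n = -n^3 − 2n^2 + n + 2 for every n ≥ 0, by induction.

L_n = -n^3 − 2n^2 + n + 2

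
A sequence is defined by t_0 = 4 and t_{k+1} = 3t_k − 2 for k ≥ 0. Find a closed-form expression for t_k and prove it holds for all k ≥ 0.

Claim: t_k = 3^{k+1} + 1.

Base case: t_0 = 4, and 3^{0+1} + 1 = 3 + 1 = 4.
Assume t_m = 3^{m+1} + 1 for some m ≥ 0.
Then t_{m+1} = 3t_m − 2 = 3·(3^{m+1} + 1) − 2 = 3^{m+2} + 3 − 2 = 3^{m+2} + 1.
This completes the inductive step, so t_k = 3^{k+1} + 1 for all k ≥ 0.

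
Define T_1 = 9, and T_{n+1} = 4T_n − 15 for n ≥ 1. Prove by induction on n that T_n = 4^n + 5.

Base case: T_1 = 9, and 4^1 + 5 = 4 + 5 = 9.
Assume T_r = 4^r + 5 for some r ≥ 1.
Then T_{r+1} = 4T_r − 15 = 4·(4^r + 5) − 15 = 4^{r+1} + 20 − 15 = 4^{r+1} + 5.
This completes the inductive step, so T_n = 4^n + 5 for all n ≥ 1.

T_n = 4^n + 5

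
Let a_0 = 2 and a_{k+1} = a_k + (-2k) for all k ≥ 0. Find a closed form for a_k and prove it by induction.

Claim: a_k = -k^2 + k + 2.

Base case: a_0 = 2, and -0^2 + 0 + 2 = 2.
Assume a_j = -j^2 + j + 2.
Then a_{j+1} = a_j + (-2j) = (-j^2 + j + 2) + (-2j) = -j^2 − j + 2,
and -(j+1)^2 + (j+1) + 2 = -j^2 − j + 2.
By induction, a_k = -k^2 + k + 2 for all k ≥ 0.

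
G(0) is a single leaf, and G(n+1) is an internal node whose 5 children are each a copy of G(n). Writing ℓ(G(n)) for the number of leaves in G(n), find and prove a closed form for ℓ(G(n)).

Claim: ℓ(G(n)) = 5^n.

Base case: ℓ(G(0)) = 1, and 5^0 = 1.
Assume ℓ(G(j)) = 5^j.
Then ℓ(G(j+1)) = 5·ℓ(G(j)) = 5·5^j = 5^{j+1}.
By induction, ℓ(G(n)) = 5^n for all n ≥ 0.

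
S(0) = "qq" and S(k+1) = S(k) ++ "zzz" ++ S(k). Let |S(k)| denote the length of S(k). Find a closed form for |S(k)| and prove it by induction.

Claim: |S(k)| = 5·2^k − 3.

Base case: |S(0)| = 2, and 5·2^0 − 3 = 2.
Assume |S(r)| = 5·2^r − 3.
Then |S(r+1)| = |S(r)| + 3 + |S(r)| = 2|S(r)| + 3 = 2(5·2^r − 3) + 3 = 5·2^{r+1} − 6 + 3 = 5·2^{r+1} − 3.
So the formula holds for r+1, and by induction |S(k)| = 5·2^k − 3 for all k ≥ 0.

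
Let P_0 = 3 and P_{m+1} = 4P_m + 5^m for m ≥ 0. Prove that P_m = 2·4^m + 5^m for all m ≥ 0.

Base case: P_0 = 3, and 2·4^0 + 5^0 = 2 + 1 = 3.
Assume P_k = 2·4^k + 5^k for some k ≥ 0.
Then P_{k+1} = 4P_k + 5^k = 4·(2·4^k + 5^k) + 5^k = 2·4^{k+1} + 4·5^k + 5^k = 2·4^{k+1} + 5·5^k = 2·4^{k+1} + 5^{k+1}.
This completes the inductive step, so P_m = 2·4^m + 5^m for all m ≥ 0.

P_m = 2·4^m + 5^m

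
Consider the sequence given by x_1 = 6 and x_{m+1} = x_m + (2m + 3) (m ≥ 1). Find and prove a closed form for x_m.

Claim: x_m = m^2 + 2m + 3.

Base case: x_1 = 6, and 1^2 + 2·1 + 3 = 6.
Assume x_r = r^2 + 2r + 3.
Then x_{r+1} = x_r + (2r + 3) = (r^2 + 2r + 3) + (2r + 3) = r^2 + 4r + 6,
and (r+1)^2 + 2·(r+1) + 3 = r^2 + 4r + 6.
This completes the inductive step, so x_m = m^2 + 2m + 3 for all m ≥ 1.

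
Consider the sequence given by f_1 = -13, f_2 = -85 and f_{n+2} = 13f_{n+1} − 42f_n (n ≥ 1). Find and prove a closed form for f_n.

Claim: f_n = -6^n − 7^n.

Base cases: f_1 = -13 and -6^1 − 7^1 = -13; f_2 = -85 and -6^2 − 7^2 = -85.
Assume f_j = -6^j − 7^j for all 1 ≤ j ≤ m, where m ≥ 2.
Then f_{m+1} = 13f_m − 42f_{m−1} = 13·(-6^m − 7^m) − 42·(-6^{m−1} − 7^{m−1}) = -(13·6 − 42)6^{m−1} − (13·7 − 42)7^{m−1} = -36·6^{m−1} − 49·7^{m−1} = -6^{m+1} − 7^{m+1}.
So the formula holds for m+1, and by strong induction f_n = -6^n − 7^n for all n ≥ 1.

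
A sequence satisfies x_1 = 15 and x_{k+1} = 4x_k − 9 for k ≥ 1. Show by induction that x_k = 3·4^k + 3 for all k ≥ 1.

Base case: x_1 = 15, and 3·4^1 + 3 = 12 + 3 = 15.
Assume x_m = 3·4^m + 3 for some m ≥ 1.
Then x_{m+1} = 4x_m − 9 = 4·(3·4^m + 3) − 9 = 12·4^m + 12 − 9 = 3·4^{m+1} + 3.
This completes the inductive step, so x_k = 3·4^k + 3 for all k ≥ 1.

x_k = 3·4^k + 3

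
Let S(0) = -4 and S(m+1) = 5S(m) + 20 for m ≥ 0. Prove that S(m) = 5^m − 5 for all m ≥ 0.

Base case: S(0) = -4, and 5^0 − 5 = 1 − 5 = -4.
Assume S(k) = 5^k − 5 for some k ≥ 0.
Then S(k+1) = 5S(k) + 20 = 5·(5^k − 5) + 20 = 5^{k+1} − 25 + 20 = 5^{k+1} − 5.
So the formula holds for k+1, and by induction S(m) = 5^m − 5 for all m ≥ 0.

S(m) = 5^m − 5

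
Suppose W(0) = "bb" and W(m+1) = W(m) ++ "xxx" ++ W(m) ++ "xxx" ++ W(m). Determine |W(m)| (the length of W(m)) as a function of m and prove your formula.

Claim: |W(m)| = 5·3^m − 3.

Base case: |W(0)| = 2, and 5·3^0 − 3 = 2.
Assume |W(k)| = 5·3^k − 3.
Then |W(k+1)| = 3|W(k)| + 6 = 3(5·3^k − 3) + 6 = 5·3^{k+1} − 9 + 6 = 5·3^{k+1} − 3.
So the formula holds for k+1, and by induction |W(m)| = 5·3^m − 3 for all m ≥ 0.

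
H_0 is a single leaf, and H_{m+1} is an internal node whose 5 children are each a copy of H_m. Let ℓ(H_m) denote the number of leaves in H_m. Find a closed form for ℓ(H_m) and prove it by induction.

Claim: ℓ(H_m) = 5^m.

Base case: ℓ(H_0) = 1, and 5^0 = 1.
Assume ℓ(H_j) = 5^j.
Then ℓ(H_{j+1}) = 5·ℓ(H_j) = 5·5^j = 5^{j+1}.
This completes the inductive step, so ℓ(H_m) = 5^m for all m ≥ 0.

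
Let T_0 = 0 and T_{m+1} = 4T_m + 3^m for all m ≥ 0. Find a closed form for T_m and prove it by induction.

Claim: T_m = 4^m − 3^m.

Base case: T_0 = 0, and 4^0 − 3^0 = 1 − 1 = 0.
Assume T_k = 4^k − 3^k for some k ≥ 0.
Then T_{k+1} = 4T_k + 3^k = 4·(4^k − 3^k) + 3^k = 4^{k+1} − 4·3^k + 3^k = 4^{k+1} − 3·3^k = 4^{k+1} − 3^{k+1}.
By induction, T_m = 4^m − 3^m for all m ≥ 0.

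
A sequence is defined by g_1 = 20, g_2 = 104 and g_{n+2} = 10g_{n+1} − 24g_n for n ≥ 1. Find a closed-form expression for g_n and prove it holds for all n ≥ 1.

Claim: g_n = 2·6^n + 2·4^n.

Base cases: g_1 = 20 and 2·6^1 + 2·4^1 = 20; g_2 = 104 and 2·6^2 + 2·4^2 = 104.
Assume g_i = 2·6^i + 2·4^i for all 1 ≤ i ≤ j, where j ≥ 2.
Then g_{j+1} = 10g_j − 24g_{j−1} = 10·(2·6^j + 2·4^j) − 24·(2·6^{j−1} + 2·4^{j−1}) = 2·(10·6 − 24)6^{j−1} + 2·(10·4 − 24)4^{j−1} = 72·6^{j−1} + 32·4^{j−1} = 2·6^{j+1} + 2·4^{j+1}.
This completes the inductive step, so g_n = 2·6^n + 2·4^n for all n ≥ 1.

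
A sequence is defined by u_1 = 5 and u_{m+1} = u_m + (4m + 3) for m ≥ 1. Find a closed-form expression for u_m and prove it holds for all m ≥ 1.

Claim: u_m = 2m^2 + m + 2.

Base case: u_1 = 5, and 2·1^2 + 1 + 2 = 5.
Assume u_j = 2j^2 + j + 2.
Then u_{j+1} = u_j + (4j + 3) = (2j^2 + j + 2) + (4j + 3) = 2j^2 + 5j + 5,
and 2·(j+1)^2 + (j+1) + 2 = 2j^2 + 5j + 5.
By induction, u_m = 2m^2 + m + 2 for all m ≥ 1.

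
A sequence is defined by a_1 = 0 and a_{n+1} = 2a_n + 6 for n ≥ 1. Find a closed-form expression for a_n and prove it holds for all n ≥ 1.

Claim: a_n = 3·2^n − 6.

Base case: a_1 = 0, and 3·2^1 − 6 = 6 − 6 = 0.
Assume a_r = 3·2^r − 6 for some r ≥ 1.
Then a_{r+1} = 2a_r + 6 = 2·(3·2^r − 6) + 6 = 6·2^r − 12 + 6 = 3·2^{r+1} − 6.
Hence a_n = 3·2^n − 6 for every n ≥ 1, by induction.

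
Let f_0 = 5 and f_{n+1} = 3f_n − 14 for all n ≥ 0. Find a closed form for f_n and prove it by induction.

Claim: f_n = -2·3^n + 7.

Base case: f_0 = 5, and -2·3^0 + 7 = -2 + 7 = 5.
Assume f_j = -2·3^j + 7 for some j ≥ 0.
Then f_{j+1} = 3f_j − 14 = 3·(-2·3^j + 7) − 14 = -6·3^j + 21 − 14 = -2·3^{j+1} + 7.
By induction, f_n = -2·3^n + 7 for all n ≥ 0.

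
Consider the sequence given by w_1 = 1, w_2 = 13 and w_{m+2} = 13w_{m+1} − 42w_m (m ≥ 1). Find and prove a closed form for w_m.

Claim: w_m = -6^m + 7^m.

Base cases: w_1 = 1 and -6^1 + 7^1 = 1; w_2 = 13 and -6^2 + 7^2 = 13.
Assume w_j = -6^j + 7^j for all 1 ≤ j ≤ k, where k ≥ 2.
Then w_{k+1} = 13w_k − 42w_{k−1} = 13·(-6^k + 7^k) − 42·(-6^{k−1} + 7^{k−1}) = -(13·6 − 42)6^{k−1} + (13·7 − 42)7^{k−1} = -36·6^{k−1} + 49·7^{k−1} = -6^{k+1} + 7^{k+1}.
So the formula holds for k+1, and by strong induction w_m = -6^m + 7^m for all m ≥ 1.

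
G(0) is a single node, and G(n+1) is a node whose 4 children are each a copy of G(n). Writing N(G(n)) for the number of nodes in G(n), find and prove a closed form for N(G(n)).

Claim: N(G(n)) = (4^{n+1} − 1)/3.

Base case: N(G(0)) = 1, and (4^{0+1} − 1)/3 = 1.
Assume N(G(k)) = (4^{k+1} − 1)/3.
Then N(G(k+1)) = 1 + 4N(G(k)) = 1 + 4·(4^{k+1} − 1)/3 = 1 + (4^{k+2} − 4)/3 = (3 + 4^{k+2} − 4)/3 = (4^{k+2} − 1)/3.
So the formula holds for k+1, and by induction N(G(n)) = (4^{n+1} − 1)/3 for all n ≥ 0.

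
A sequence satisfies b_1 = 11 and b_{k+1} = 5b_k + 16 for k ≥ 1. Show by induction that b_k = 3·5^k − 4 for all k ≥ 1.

Base case: b_1 = 11, and 3·5^1 − 4 = 15 − 4 = 11.
Assume b_j = 3·5^j − 4 for some j ≥ 1.
Then b_{j+1} = 5b_j + 16 = 5·(3·5^j − 4) + 16 = 15·5^j − 20 + 16 = 3·5^{j+1} − 4.
Hence b_k = 3·5^k − 4 for every k ≥ 1, by induction.

b_k = 3·5^k − 4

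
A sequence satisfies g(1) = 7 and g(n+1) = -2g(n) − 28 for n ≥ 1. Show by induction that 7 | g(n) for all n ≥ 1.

Base case: g(1) = 7 = 7·1, so 7 | g(1).
Assume 7 | g(j), so g(j) = 7t for some integer t.
Then g(j+1) = -2g(j) − 28 = -2·(7t) − 28 = 7(-2t − 4), so 7 | g(j+1).
This completes the inductive step, so 7 | g(n) for all n ≥ 1.

7 | g(n)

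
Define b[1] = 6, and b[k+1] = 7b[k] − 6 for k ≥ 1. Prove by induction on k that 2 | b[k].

Base case: b[1] = 6 = 2·3, so 2 | b[1].
Assume 2 | b[r], so b[r] = 2t for some integer t.
Then b[r+1] = 7b[r] − 6 = 7·(2t) − 6 = 2(7t − 3), so 2 | b[r+1].
Hence 2 | b[k] for every k ≥ 1, by induction.

2 | b[k]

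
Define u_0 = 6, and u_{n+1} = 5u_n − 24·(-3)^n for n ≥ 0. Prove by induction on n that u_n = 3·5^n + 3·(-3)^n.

Base case: u_0 = 6, and 3·5^0 + 3·(-3)^0 = 3 + 3 = 6.
Assume u_k = 3·5^k + 3·(-3)^k for some k ≥ 0.
Then u_{k+1} = 5u_k − 24·(-3)^k = 5·(3·5^k + 3·(-3)^k) − 24·(-3)^k = 3·5^{k+1} + 15·(-3)^k − 24·(-3)^k = 3·5^{k+1} − 9·(-3)^k = 3·5^{k+1} + 3·(-3)^{k+1}.
By induction, u_n = 3·5^n + 3·(-3)^n for all n ≥ 0.

u_n = 3·5^n + 3·(-3)^n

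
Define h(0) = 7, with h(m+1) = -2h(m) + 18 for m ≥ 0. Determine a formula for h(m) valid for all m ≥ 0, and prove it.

Claim: h(m) = (-2)^m + 6.

Base case: h(0) = 7, and (-2)^0 + 6 = 1 + 6 = 7.
Assume h(k) = (-2)^k + 6 for some k ≥ 0.
Then h(k+1) = -2h(k) + 18 = -2·((-2)^k + 6) + 18 = -2·(-2)^k − 12 + 18 = (-2)^{k+1} + 6.
By induction, h(m) = (-2)^m + 6 for all m ≥ 0.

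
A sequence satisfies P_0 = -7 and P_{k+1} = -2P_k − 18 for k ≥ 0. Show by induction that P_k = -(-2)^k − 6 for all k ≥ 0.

Base case: P_0 = -7, and -(-2)^0 − 6 = -1 − 6 = -7.
Assume P_m = -(-2)^m − 6 for some m ≥ 0.
Then P_{m+1} = -2P_m − 18 = -2·(-(-2)^m − 6) − 18 = 2·(-2)^m + 12 − 18 = -(-2)^{m+1} − 6.
Hence P_k = -(-2)^k − 6 for every k ≥ 0, by induction.

P_k = -(-2)^k − 6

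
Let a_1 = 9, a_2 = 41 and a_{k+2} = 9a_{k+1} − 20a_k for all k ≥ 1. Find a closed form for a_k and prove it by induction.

Claim: a_k = 5^k + 4^k.

Base cases: a_1 = 9 and 5^1 + 4^1 = 9; a_2 = 41 and 5^2 + 4^2 = 41.
Assume a_i = 5^i + 4^i for all 1 ≤ i ≤ j, where j ≥ 2.
Then a_{j+1} = 9a_j − 20a_{j−1} = 9·(5^j + 4^j) − 20·(5^{j−1} + 4^{j−1}) = (9·5 − 20)5^{j−1} + (9·4 − 20)4^{j−1} = 25·5^{j−1} + 16·4^{j−1} = 5^{j+1} + 4^{j+1}.
By strong induction, a_k = 5^k + 4^k for all k ≥ 1.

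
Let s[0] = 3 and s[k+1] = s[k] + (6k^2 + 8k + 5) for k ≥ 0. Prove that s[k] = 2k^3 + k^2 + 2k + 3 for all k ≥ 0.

Base case: s[0] = 3, and 2·0^3 + 0^2 + 2·0 + 3 = 3.
Assume s[r] = 2r^3 + r^2 + 2r + 3.
Then s[r+1] = s[r] + (6r^2 + 8r + 5) = (2r^3 + r^2 + 2r + 3) + (6r^2 + 8r + 5) = 2r^3 + 7r^2 + 10r + 8,
and 2·(r+1)^3 + (r+1)^2 + 2·(r+1) + 3 = 2r^3 + 7r^2 + 10r + 8.
Hence s[k] = 2k^3 + k^2 + 2k + 3 for every k ≥ 0, by induction.

s[k] = 2k^3 + k^2 + 2k + 3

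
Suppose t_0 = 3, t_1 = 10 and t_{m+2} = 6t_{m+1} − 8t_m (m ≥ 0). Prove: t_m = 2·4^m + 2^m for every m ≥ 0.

Base cases: t_0 = 3 and 2·4^0 + 2^0 = 3; t_1 = 10 and 2·4^1 + 2^1 = 10.
Assume t_j = 2·4^j + 2^j for all 0 ≤ j ≤ r, where r ≥ 1.
Then t_{r+1} = 6t_r − 8t_{r−1} = 6·(2·4^r + 2^r) − 8·(2·4^{r−1} + 2^{r−1}) = 2·(6·4 − 8)4^{r−1} + (6·2 − 8)2^{r−1} = 32·4^{r−1} + 4·2^{r−1} = 2·4^{r+1} + 2^{r+1}.
Hence t_m = 2·4^m + 2^m for every m ≥ 0, by strong induction.

t_m = 2·4^m + 2^m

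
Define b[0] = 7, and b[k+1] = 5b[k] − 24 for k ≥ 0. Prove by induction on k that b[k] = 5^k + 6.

Base case: b[0] = 7, and 5^0 + 6 = 1 + 6 = 7.
Assume b[m] = 5^m + 6 for some m ≥ 0.
Then b[m+1] = 5b[m] − 24 = 5·(5^m + 6) − 24 = 5^{m+1} + 30 − 24 = 5^{m+1} + 6.
By induction, b[k] = 5^k + 6 for all k ≥ 0.

b[k] = 5^k + 6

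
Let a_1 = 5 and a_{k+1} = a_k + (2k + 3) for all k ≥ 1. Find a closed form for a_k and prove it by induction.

Claim: a_k = k^2 + 2k + 2.

Base case: a_1 = 5, and 1^2 + 2·1 + 2 = 5.
Assume a_r = r^2 + 2r + 2.
Then a_{r+1} = a_r + (2r + 3) = (r^2 + 2r + 2) + (2r + 3) = r^2 + 4r + 5,
and (r+1)^2 + 2·(r+1) + 2 = r^2 + 4r + 5.
This completes the inductive step, so a_k = k^2 + 2k + 2 for all k ≥ 1.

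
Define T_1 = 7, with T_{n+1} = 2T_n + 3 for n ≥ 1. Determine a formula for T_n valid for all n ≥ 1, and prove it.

Claim: T_n = 5·2^n − 3.

Base case: T_1 = 7, and 5·2^1 − 3 = 10 − 3 = 7.
Assume T_k = 5·2^k − 3 for some k ≥ 1.
Then T_{k+1} = 2T_k + 3 = 2·(5·2^k − 3) + 3 = 10·2^k − 6 + 3 = 5·2^{k+1} − 3.
Hence T_n = 5·2^n − 3 for every n ≥ 1, by induction.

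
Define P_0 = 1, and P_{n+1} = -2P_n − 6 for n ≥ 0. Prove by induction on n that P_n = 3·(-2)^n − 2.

Base case: P_0 = 1, and 3·(-2)^0 − 2 = 3 − 2 = 1.
Assume P_m = 3·(-2)^m − 2 for some m ≥ 0.
Then P_{m+1} = -2P_m − 6 = -2·(3·(-2)^m − 2) − 6 = -6·(-2)^m + 4 − 6 = 3·(-2)^{m+1} − 2.
By induction, P_n = 3·(-2)^n − 2 for all n ≥ 0.

P_n = 3·(-2)^n − 2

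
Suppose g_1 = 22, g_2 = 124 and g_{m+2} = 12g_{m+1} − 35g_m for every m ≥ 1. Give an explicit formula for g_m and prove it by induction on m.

Claim: g_m = 3·5^m + 7^m.

Base cases: g_1 = 22 and 3·5^1 + 7^1 = 22; g_2 = 124 and 3·5^2 + 7^2 = 124.
Assume g_i = 3·5^i + 7^i for all 1 ≤ i ≤ j, where j ≥ 2.
Then g_{j+1} = 12g_j − 35g_{j−1} = 12·(3·5^j + 7^j) − 35·(3·5^{j−1} + 7^{j−1}) = 3·(12·5 − 35)5^{j−1} + (12·7 − 35)7^{j−1} = 75·5^{j−1} + 49·7^{j−1} = 3·5^{j+1} + 7^{j+1}.
This completes the inductive step, so g_m = 3·5^m + 7^m for all m ≥ 1.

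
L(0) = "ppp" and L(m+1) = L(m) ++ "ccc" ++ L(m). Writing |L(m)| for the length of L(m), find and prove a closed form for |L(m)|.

Claim: |L(m)| = 6·2^m − 3.

Base case: |L(0)| = 3, and 6·2^0 − 3 = 3.
Assume |L(r)| = 6·2^r − 3.
Then |L(r+1)| = |L(r)| + 3 + |L(r)| = 2|L(r)| + 3 = 2(6·2^r − 3) + 3 = 6·2^{r+1} − 6 + 3 = 6·2^{r+1} − 3.
Hence |L(m)| = 6·2^m − 3 for every m ≥ 0, by induction.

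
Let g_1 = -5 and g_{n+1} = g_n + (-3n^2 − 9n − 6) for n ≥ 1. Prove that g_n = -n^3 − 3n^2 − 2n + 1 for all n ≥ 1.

Base case: g_1 = -5, and -1^3 − 3·1^2 − 2·1 + 1 = -5.
Assume g_m = -m^3 − 3m^2 − 2m + 1.
Then g_{m+1} = g_m + (-3m^2 − 9m − 6) = (-m^3 − 3m^2 − 2m + 1) + (-3m^2 − 9m − 6) = -m^3 − 6m^2 − 11m − 5,
and -(m+1)^3 − 3·(m+1)^2 − 2·(m+1) + 1 = -m^3 − 6m^2 − 11m − 5.
Hence g_n = -n^3 − 3n^2 − 2n + 1 for every n ≥ 1, by induction.

g_n = -n^3 − 3n^2 − 2n + 1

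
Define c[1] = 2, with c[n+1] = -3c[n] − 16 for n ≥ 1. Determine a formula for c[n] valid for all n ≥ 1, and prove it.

Claim: c[n] = -2·(-3)^n − 4.

Base case: c[1] = 2, and -2·(-3)^1 − 4 = 6 − 4 = 2.
Assume c[r] = -2·(-3)^r − 4 for some r ≥ 1.
Then c[r+1] = -3c[r] − 16 = -3·(-2·(-3)^r − 4) − 16 = 6·(-3)^r + 12 − 16 = -2·(-3)^{r+1} − 4.
By induction, c[n] = -2·(-3)^n − 4 for all n ≥ 1.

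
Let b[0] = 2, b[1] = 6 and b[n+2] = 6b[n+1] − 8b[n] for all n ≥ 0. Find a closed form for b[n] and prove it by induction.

Claim: b[n] = 2^n + 4^n.

Base cases: b[0] = 2 and 2^0 + 4^0 = 2; b[1] = 6 and 2^1 + 4^1 = 6.
Assume b[j] = 2^j + 4^j for all 0 ≤ j ≤ r, where r ≥ 1.
Then b[r+1] = 6b[r] − 8b[r−1] = 6·(2^r + 4^r) − 8·(2^{r−1} + 4^{r−1}) = (6·2 − 8)2^{r−1} + (6·4 − 8)4^{r−1} = 4·2^{r−1} + 16·4^{r−1} = 2^{r+1} + 4^{r+1}.
By strong induction, b[n] = 2^n + 4^n for all n ≥ 0.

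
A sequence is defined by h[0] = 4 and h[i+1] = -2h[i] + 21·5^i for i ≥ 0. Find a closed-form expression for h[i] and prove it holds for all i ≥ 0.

Claim: h[i] = (-2)^i + 3·5^i.

Base case: h[0] = 4, and (-2)^0 + 3·5^0 = 1 + 3 = 4.
Assume h[k] = (-2)^k + 3·5^k for some k ≥ 0.
Then h[k+1] = -2h[k] + 21·5^k = -2·((-2)^k + 3·5^k) + 21·5^k = (-2)^{k+1} − 6·5^k + 21·5^k = (-2)^{k+1} + 15·5^k = (-2)^{k+1} + 3·5^{k+1}.
By induction, h[i] = (-2)^i + 3·5^i for all i ≥ 0.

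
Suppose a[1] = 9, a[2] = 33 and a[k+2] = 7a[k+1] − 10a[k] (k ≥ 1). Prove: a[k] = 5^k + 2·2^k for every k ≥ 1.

Base cases: a[1] = 9 and 5^1 + 2·2^1 = 9; a[2] = 33 and 5^2 + 2·2^2 = 33.
Assume a[j] = 5^j + 2·2^j for all 1 ≤ j ≤ r, where r ≥ 2.
Then a[r+1] = 7a[r] − 10a[r−1] = 7·(5^r + 2·2^r) − 10·(5^{r−1} + 2·2^{r−1}) = (7·5 − 10)5^{r−1} + 2·(7·2 − 10)2^{r−1} = 25·5^{r−1} + 8·2^{r−1} = 5^{r+1} + 2·2^{r+1}.
By strong induction, a[k] = 5^k + 2·2^k for all k ≥ 1.

a[k] = 5^k + 2·2^k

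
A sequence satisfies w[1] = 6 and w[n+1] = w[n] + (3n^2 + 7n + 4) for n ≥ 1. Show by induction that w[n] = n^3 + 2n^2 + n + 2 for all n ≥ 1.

Base case: w[1] = 6, and 1^3 + 2·1^2 + 1 + 2 = 6.
Assume w[r] = r^3 + 2r^2 + r + 2.
Then w[r+1] = w[r] + (3r^2 + 7r + 4) = (r^3 + 2r^2 + r + 2) + (3r^2 + 7r + 4) = r^3 + 5r^2 + 8r + 6,
and (r+1)^3 + 2·(r+1)^2 + (r+1) + 2 = r^3 + 5r^2 + 8r + 6.
This completes the inductive step, so w[n] = n^3 + 2n^2 + n + 2 for all n ≥ 1.

w[n] = n^3 + 2n^2 + n + 2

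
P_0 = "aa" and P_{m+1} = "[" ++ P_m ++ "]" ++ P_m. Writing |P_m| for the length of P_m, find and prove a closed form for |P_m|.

Claim: |P_m| = 2^{m+2} − 2.

Base case: |P_0| = 2, and 2^{0+2} − 2 = 2.
Assume |P_j| = 2^{j+2} − 2.
Then |P_{j+1}| = 1 + |P_j| + 1 + |P_j| = 2|P_j| + 2 = 2(2^{j+2} − 2) + 2 = 2^{j+3} − 4 + 2 = 2^{j+3} − 2.
Hence |P_m| = 2^{m+2} − 2 for every m ≥ 0, by induction.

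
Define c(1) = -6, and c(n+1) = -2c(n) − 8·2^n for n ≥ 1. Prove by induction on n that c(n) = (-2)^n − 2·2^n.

Base case: c(1) = -6, and (-2)^1 − 2·2^1 = -2 − 4 = -6.
Assume c(r) = (-2)^r − 2·2^r for some r ≥ 1.
Then c(r+1) = -2c(r) − 8·2^r = -2·((-2)^r − 2·2^r) − 8·2^r = (-2)^{r+1} + 4·2^r − 8·2^r = (-2)^{r+1} − 4·2^r = (-2)^{r+1} − 2·2^{r+1}.
So the formula holds for r+1, and by induction c(n) = (-2)^n − 2·2^n for all n ≥ 1.

c(n) = (-2)^n − 2·2^n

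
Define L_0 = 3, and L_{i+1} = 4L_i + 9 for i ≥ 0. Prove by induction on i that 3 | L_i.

Base case: L_0 = 3 = 3·1, so 3 | L_0.
Assume 3 | L_k, so L_k = 3t for some integer t.
Then L_{k+1} = 4L_k + 9 = 4·(3t) + 9 = 3(4t + 3), so 3 | L_{k+1}.
So the property holds for k+1, and by induction 3 | L_i for all i ≥ 0.

3 | L_i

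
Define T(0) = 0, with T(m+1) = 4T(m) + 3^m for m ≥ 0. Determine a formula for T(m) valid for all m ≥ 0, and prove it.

Claim: T(m) = 4^m − 3^m.

Base case: T(0) = 0, and 4^0 − 3^0 = 1 − 1 = 0.
Assume T(k) = 4^k − 3^k for some k ≥ 0.
Then T(k+1) = 4T(k) + 3^k = 4·(4^k − 3^k) + 3^k = 4^{k+1} − 4·3^k + 3^k = 4^{k+1} − 3·3^k = 4^{k+1} − 3^{k+1}.
Hence T(m) = 4^m − 3^m for every m ≥ 0, by induction.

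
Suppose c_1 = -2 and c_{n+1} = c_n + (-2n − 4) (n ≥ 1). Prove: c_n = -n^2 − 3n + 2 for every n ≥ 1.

Base case: c_1 = -2, and -1^2 − 3·1 + 2 = -2.
Assume c_j = -j^2 − 3j + 2.
Then c_{j+1} = c_j + (-2j − 4) = (-j^2 − 3j + 2) + (-2j − 4) = -j^2 − 5j − 2,
and -(j+1)^2 − 3·(j+1) + 2 = -j^2 − 5j − 2.
This completes the inductive step, so c_n = -n^2 − 3n + 2 for all n ≥ 1.

c_n = -n^2 − 3n + 2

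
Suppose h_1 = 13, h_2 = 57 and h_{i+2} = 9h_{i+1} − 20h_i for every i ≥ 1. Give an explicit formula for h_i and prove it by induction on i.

Claim: h_i = 5^i + 2·4^i.

Base cases: h_1 = 13 and 5^1 + 2·4^1 = 13; h_2 = 57 and 5^2 + 2·4^2 = 57.
Assume h_j = 5^j + 2·4^j for all 1 ≤ j ≤ r, where r ≥ 2.
Then h_{r+1} = 9h_r − 20h_{r−1} = 9·(5^r + 2·4^r) − 20·(5^{r−1} + 2·4^{r−1}) = (9·5 − 20)5^{r−1} + 2·(9·4 − 20)4^{r−1} = 25·5^{r−1} + 32·4^{r−1} = 5^{r+1} + 2·4^{r+1}.
So the formula holds for r+1, and by strong induction h_i = 5^i + 2·4^i for all i ≥ 1.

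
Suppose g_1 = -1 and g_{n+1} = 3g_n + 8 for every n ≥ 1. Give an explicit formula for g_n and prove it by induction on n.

Claim: g_n = 3^n − 4.

Base case: g_1 = -1, and 3^1 − 4 = 3 − 4 = -1.
Assume g_r = 3^r − 4 for some r ≥ 1.
Then g_{r+1} = 3g_r + 8 = 3·(3^r − 4) + 8 = 3^{r+1} − 12 + 8 = 3^{r+1} − 4.
So the formula holds for r+1, and by induction g_n = 3^n − 4 for all n ≥ 1.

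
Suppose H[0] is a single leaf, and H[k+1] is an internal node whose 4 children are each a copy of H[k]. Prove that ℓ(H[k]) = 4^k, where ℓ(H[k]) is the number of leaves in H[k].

Base case: ℓ(H[0]) = 1, and 4^0 = 1.
Assume ℓ(H[r]) = 4^r.
Then ℓ(H[r+1]) = 4·ℓ(H[r]) = 4·4^r = 4^{r+1}.
So the formula holds for r+1, and by induction ℓ(H[k]) = 4^k for all k ≥ 0.

ℓ(H[k]) = 4^k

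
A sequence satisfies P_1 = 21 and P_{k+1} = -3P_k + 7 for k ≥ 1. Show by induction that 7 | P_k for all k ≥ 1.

Base case: P_1 = 21 = 7·3, so 7 | P_1.
Assume 7 | P_m, so P_m = 7t for some integer t.
Then P_{m+1} = -3P_m + 7 = -3·(7t) + 7 = 7(-3t + 1), so 7 | P_{m+1}.
Hence 7 | P_k for every k ≥ 1, by induction.

7 | P_k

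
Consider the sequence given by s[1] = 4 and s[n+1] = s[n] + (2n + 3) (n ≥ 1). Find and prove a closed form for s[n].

Claim: s[n] = n^2 + 2n + 1.

Base case: s[1] = 4, and 1^2 + 2·1 + 1 = 4.
Assume s[r] = r^2 + 2r + 1.
Then s[r+1] = s[r] + (2r + 3) = (r^2 + 2r + 1) + (2r + 3) = r^2 + 4r + 4,
and (r+1)^2 + 2·(r+1) + 1 = r^2 + 4r + 4.
By induction, s[n] = n^2 + 2n + 1 for all n ≥ 1.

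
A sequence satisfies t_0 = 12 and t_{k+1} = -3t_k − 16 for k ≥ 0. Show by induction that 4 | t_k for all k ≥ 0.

Base case: t_0 = 12 = 4·3, so 4 | t_0.
Assume 4 | t_j, so t_j = 4s for some integer s.
Then t_{j+1} = -3t_j − 16 = -3·(4s) − 16 = 4(-3s − 4), so 4 | t_{j+1}.
By induction, 4 | t_k for all k ≥ 0.

4 | t_k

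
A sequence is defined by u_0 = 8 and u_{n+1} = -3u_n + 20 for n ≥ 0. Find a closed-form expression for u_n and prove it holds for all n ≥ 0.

Claim: u_n = 3·(-3)^n + 5.

Base case: u_0 = 8, and 3·(-3)^0 + 5 = 3 + 5 = 8.
Assume u_r = 3·(-3)^r + 5 for some r ≥ 0.
Then u_{r+1} = -3u_r + 20 = -3·(3·(-3)^r + 5) + 20 = -9·(-3)^r − 15 + 20 = 3·(-3)^{r+1} + 5.
Hence u_n = 3·(-3)^n + 5 for every n ≥ 0, by induction.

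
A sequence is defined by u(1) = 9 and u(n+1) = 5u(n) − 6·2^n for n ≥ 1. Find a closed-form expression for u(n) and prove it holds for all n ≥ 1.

Claim: u(n) = 5^n + 2·2^n.

Base case: u(1) = 9, and 5^1 + 2·2^1 = 5 + 4 = 9.
Assume u(m) = 5^m + 2·2^m for some m ≥ 1.
Then u(m+1) = 5u(m) − 6·2^m = 5·(5^m + 2·2^m) − 6·2^m = 5^{m+1} + 10·2^m − 6·2^m = 5^{m+1} + 4·2^m = 5^{m+1} + 2·2^{m+1}.
By induction, u(n) = 5^n + 2·2^n for all n ≥ 1.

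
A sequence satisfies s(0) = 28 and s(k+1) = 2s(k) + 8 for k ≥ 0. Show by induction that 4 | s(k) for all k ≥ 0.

Base case: s(0) = 28 = 4·7, so 4 | s(0).
Assume 4 | s(m), so s(m) = 4t for some integer t.
Then s(m+1) = 2s(m) + 8 = 2·(4t) + 8 = 4(2t + 2), so 4 | s(m+1).
By induction, 4 | s(k) for all k ≥ 0.

4 | s(k)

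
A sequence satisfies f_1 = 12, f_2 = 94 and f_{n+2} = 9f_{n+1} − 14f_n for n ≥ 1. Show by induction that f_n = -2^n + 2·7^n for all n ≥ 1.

Base cases: f_1 = 12 and -2^1 + 2·7^1 = 12; f_2 = 94 and -2^2 + 2·7^2 = 94.
Assume f_j = -2^j + 2·7^j for all 1 ≤ j ≤ k, where k ≥ 2.
Then f_{k+1} = 9f_k − 14f_{k−1} = 9·(-2^k + 2·7^k) − 14·(-2^{k−1} + 2·7^{k−1}) = -(9·2 − 14)2^{k−1} + 2·(9·7 − 14)7^{k−1} = -4·2^{k−1} + 98·7^{k−1} = -2^{k+1} + 2·7^{k+1}.
Hence f_n = -2^n + 2·7^n for every n ≥ 1, by strong induction.

f_n = -2^n + 2·7^n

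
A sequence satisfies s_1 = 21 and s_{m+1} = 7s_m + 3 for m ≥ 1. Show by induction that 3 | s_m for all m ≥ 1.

Base case: s_1 = 21 = 3·7, so 3 | s_1.
Assume 3 | s_j, so s_j = 3t for some integer t.
Then s_{j+1} = 7s_j + 3 = 7·(3t) + 3 = 3(7t + 1), so 3 | s_{j+1}.
Hence 3 | s_m for every m ≥ 1, by induction.

3 | s_m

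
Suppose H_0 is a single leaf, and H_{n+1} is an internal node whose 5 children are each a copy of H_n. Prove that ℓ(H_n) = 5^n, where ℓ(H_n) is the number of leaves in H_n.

Base case: ℓ(H_0) = 1, and 5^0 = 1.
Assume ℓ(H_k) = 5^k.
Then ℓ(H_{k+1}) = 5·ℓ(H_k) = 5·5^k = 5^{k+1}.
This completes the inductive step, so ℓ(H_n) = 5^n for all n ≥ 0.

ℓ(H_n) = 5^n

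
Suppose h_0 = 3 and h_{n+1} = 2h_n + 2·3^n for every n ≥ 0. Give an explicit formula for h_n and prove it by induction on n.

Claim: h_n = 2^n + 2·3^n.

Base case: h_0 = 3, and 2^0 + 2·3^0 = 1 + 2 = 3.
Assume h_j = 2^j + 2·3^j for some j ≥ 0.
Then h_{j+1} = 2h_j + 2·3^j = 2·(2^j + 2·3^j) + 2·3^j = 2^{j+1} + 4·3^j + 2·3^j = 2^{j+1} + 6·3^j = 2^{j+1} + 2·3^{j+1}.
Hence h_n = 2^n + 2·3^n for every n ≥ 0, by induction.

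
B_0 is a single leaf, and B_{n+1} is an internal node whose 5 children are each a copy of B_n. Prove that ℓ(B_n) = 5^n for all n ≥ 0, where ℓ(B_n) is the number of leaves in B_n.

Base case: ℓ(B_0) = 1, and 5^0 = 1.
Assume ℓ(B_j) = 5^j.
Then ℓ(B_{j+1}) = 5·ℓ(B_j) = 5·5^j = 5^{j+1}.
This completes the inductive step, so ℓ(B_n) = 5^n for all n ≥ 0.

ℓ(B_n) = 5^n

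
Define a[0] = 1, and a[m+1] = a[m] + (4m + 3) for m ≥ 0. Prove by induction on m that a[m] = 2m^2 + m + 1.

Base case: a[0] = 1, and 2·0^2 + 0 + 1 = 1.
Assume a[j] = 2j^2 + j + 1.
Then a[j+1] = a[j] + (4j + 3) = (2j^2 + j + 1) + (4j + 3) = 2j^2 + 5j + 4,
and 2·(j+1)^2 + (j+1) + 1 = 2j^2 + 5j + 4.
By induction, a[m] = 2m^2 + m + 1 for all m ≥ 0.

a[m] = 2m^2 + m + 1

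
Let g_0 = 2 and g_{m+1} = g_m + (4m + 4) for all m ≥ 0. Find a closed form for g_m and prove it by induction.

Claim: g_m = 2m^2 + 2m + 2.

Base case: g_0 = 2, and 2·0^2 + 2·0 + 2 = 2.
Assume g_k = 2k^2 + 2k + 2.
Then g_{k+1} = g_k + (4k + 4) = (2k^2 + 2k + 2) + (4k + 4) = 2k^2 + 6k + 6,
and 2·(k+1)^2 + 2·(k+1) + 2 = 2k^2 + 6k + 6.
This completes the inductive step, so g_m = 2m^2 + 2m + 2 for all m ≥ 0.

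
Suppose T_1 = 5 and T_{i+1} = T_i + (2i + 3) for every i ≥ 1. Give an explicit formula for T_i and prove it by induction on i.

Claim: T_i = i^2 + 2i + 2.

Base case: T_1 = 5, and 1^2 + 2·1 + 2 = 5.
Assume T_r = r^2 + 2r + 2.
Then T_{r+1} = T_r + (2r + 3) = (r^2 + 2r + 2) + (2r + 3) = r^2 + 4r + 5,
and (r+1)^2 + 2·(r+1) + 2 = r^2 + 4r + 5.
By induction, T_i = i^2 + 2i + 2 for all i ≥ 1.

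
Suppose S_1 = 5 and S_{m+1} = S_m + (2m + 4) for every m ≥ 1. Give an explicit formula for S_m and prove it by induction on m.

Claim: S_m = m^2 + 3m + 1.

Base case: S_1 = 5, and 1^2 + 3·1 + 1 = 5.
Assume S_j = j^2 + 3j + 1.
Then S_{j+1} = S_j + (2j + 4) = (j^2 + 3j + 1) + (2j + 4) = j^2 + 5j + 5,
and (j+1)^2 + 3·(j+1) + 1 = j^2 + 5j + 5.
This completes the inductive step, so S_m = m^2 + 3m + 1 for all m ≥ 1.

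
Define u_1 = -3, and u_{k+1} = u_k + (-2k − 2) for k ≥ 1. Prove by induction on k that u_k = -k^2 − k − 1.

Base case: u_1 = -3, and -1^2 − 1 − 1 = -3.
Assume u_j = -j^2 − j − 1.
Then u_{j+1} = u_j + (-2j − 2) = (-j^2 − j − 1) + (-2j − 2) = -j^2 − 3j − 3,
and -(j+1)^2 − (j+1) − 1 = -j^2 − 3j − 3.
This completes the inductive step, so u_k = -k^2 − k − 1 for all k ≥ 1.

u_k = -k^2 − k − 1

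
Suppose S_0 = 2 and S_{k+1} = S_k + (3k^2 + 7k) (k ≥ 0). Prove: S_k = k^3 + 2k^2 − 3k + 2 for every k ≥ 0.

Base case: S_0 = 2, and 0^3 + 2·0^2 − 3·0 + 2 = 2.
Assume S_m = m^3 + 2m^2 − 3m + 2.
Then S_{m+1} = S_m + (3m^2 + 7m) = (m^3 + 2m^2 − 3m + 2) + (3m^2 + 7m) = m^3 + 5m^2 + 4m + 2,
and (m+1)^3 + 2·(m+1)^2 − 3·(m+1) + 2 = m^3 + 5m^2 + 4m + 2.
By induction, S_k = k^3 + 2k^2 − 3k + 2 for all k ≥ 0.

S_k = k^3 + 2k^2 − 3k + 2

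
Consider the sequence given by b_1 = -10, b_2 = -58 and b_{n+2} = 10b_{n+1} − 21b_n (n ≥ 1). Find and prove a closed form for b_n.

Claim: b_n = -7^n − 3^n.

Base cases: b_1 = -10 and -7^1 − 3^1 = -10; b_2 = -58 and -7^2 − 3^2 = -58.
Assume b_j = -7^j − 3^j for all 1 ≤ j ≤ r, where r ≥ 2.
Then b_{r+1} = 10b_r − 21b_{r−1} = 10·(-7^r − 3^r) − 21·(-7^{r−1} − 3^{r−1}) = -(10·7 − 21)7^{r−1} − (10·3 − 21)3^{r−1} = -49·7^{r−1} − 9·3^{r−1} = -7^{r+1} − 3^{r+1}.
This completes the inductive step, so b_n = -7^n − 3^n for all n ≥ 1.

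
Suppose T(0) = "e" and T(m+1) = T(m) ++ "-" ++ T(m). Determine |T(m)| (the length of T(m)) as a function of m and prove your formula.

Claim: |T(m)| = 2^{m+1} − 1.

Base case: |T(0)| = 1, and 2^{0+1} − 1 = 1.
Assume |T(j)| = 2^{j+1} − 1.
Then |T(j+1)| = |T(j)| + 1 + |T(j)| = 2|T(j)| + 1 = 2(2^{j+1} − 1) + 1 = 2^{j+2} − 2 + 1 = 2^{j+2} − 1.
So the formula holds for j+1, and by induction |T(m)| = 2^{m+1} − 1 for all m ≥ 0.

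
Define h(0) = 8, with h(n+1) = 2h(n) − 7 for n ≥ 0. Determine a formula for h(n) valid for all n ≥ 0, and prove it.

Claim: h(n) = 2^n + 7.

Base case: h(0) = 8, and 2^0 + 7 = 1 + 7 = 8.
Assume h(k) = 2^k + 7 for some k ≥ 0.
Then h(k+1) = 2h(k) − 7 = 2·(2^k + 7) − 7 = 2^{k+1} + 14 − 7 = 2^{k+1} + 7.
Hence h(n) = 2^n + 7 for every n ≥ 0, by induction.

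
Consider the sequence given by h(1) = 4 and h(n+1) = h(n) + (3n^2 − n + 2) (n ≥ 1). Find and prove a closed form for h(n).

Claim: h(n) = n^3 − 2n^2 + 3n + 2.

Base case: h(1) = 4, and 1^3 − 2·1^2 + 3·1 + 2 = 4.
Assume h(k) = k^3 − 2k^2 + 3k + 2.
Then h(k+1) = h(k) + (3k^2 − k + 2) = (k^3 − 2k^2 + 3k + 2) + (3k^2 − k + 2) = k^3 + k^2 + 2k + 4,
and (k+1)^3 − 2·(k+1)^2 + 3·(k+1) + 2 = k^3 + k^2 + 2k + 4.
By induction, h(n) = n^3 − 2n^2 + 3n + 2 for all n ≥ 1.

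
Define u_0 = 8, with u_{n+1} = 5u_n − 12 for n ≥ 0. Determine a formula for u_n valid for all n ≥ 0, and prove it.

Claim: u_n = 5^{n+1} + 3.

Base case: u_0 = 8, and 5^{0+1} + 3 = 5 + 3 = 8.
Assume u_r = 5^{r+1} + 3 for some r ≥ 0.
Then u_{r+1} = 5u_r − 12 = 5·(5^{r+1} + 3) − 12 = 5^{r+2} + 15 − 12 = 5^{r+2} + 3.
By induction, u_n = 5^{n+1} + 3 for all n ≥ 0.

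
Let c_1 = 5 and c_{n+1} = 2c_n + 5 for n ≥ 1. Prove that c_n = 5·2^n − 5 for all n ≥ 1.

Base case: c_1 = 5, and 5·2^1 − 5 = 10 − 5 = 5.
Assume c_m = 5·2^m − 5 for some m ≥ 1.
Then c_{m+1} = 2c_m + 5 = 2·(5·2^m − 5) + 5 = 10·2^m − 10 + 5 = 5·2^{m+1} − 5.
Hence c_n = 5·2^n − 5 for every n ≥ 1, by induction.

c_n = 5·2^n − 5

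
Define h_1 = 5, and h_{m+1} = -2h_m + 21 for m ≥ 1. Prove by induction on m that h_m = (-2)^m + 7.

Base case: h_1 = 5, and (-2)^1 + 7 = -2 + 7 = 5.
Assume h_k = (-2)^k + 7 for some k ≥ 1.
Then h_{k+1} = -2h_k + 21 = -2·((-2)^k + 7) + 21 = -2·(-2)^k − 14 + 21 = (-2)^{k+1} + 7.
Hence h_m = (-2)^m + 7 for every m ≥ 1, by induction.

h_m = (-2)^m + 7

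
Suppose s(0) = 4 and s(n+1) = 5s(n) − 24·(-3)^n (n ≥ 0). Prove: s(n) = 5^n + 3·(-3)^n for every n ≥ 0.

Base case: s(0) = 4, and 5^0 + 3·(-3)^0 = 1 + 3 = 4.
Assume s(j) = 5^j + 3·(-3)^j for some j ≥ 0.
Then s(j+1) = 5s(j) − 24·(-3)^j = 5·(5^j + 3·(-3)^j) − 24·(-3)^j = 5^{j+1} + 15·(-3)^j − 24·(-3)^j = 5^{j+1} − 9·(-3)^j = 5^{j+1} + 3·(-3)^{j+1}.
So the formula holds for j+1, and by induction s(n) = 5^n + 3·(-3)^n for all n ≥ 0.

s(n) = 5^n + 3·(-3)^n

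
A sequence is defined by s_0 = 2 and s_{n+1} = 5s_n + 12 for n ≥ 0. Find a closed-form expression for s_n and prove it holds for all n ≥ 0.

Claim: s_n = 5^{n+1} − 3.

Base case: s_0 = 2, and 5^{0+1} − 3 = 5 − 3 = 2.
Assume s_j = 5^{j+1} − 3 for some j ≥ 0.
Then s_{j+1} = 5s_j + 12 = 5·(5^{j+1} − 3) + 12 = 5^{j+2} − 15 + 12 = 5^{j+2} − 3.
This completes the inductive step, so s_n = 5^{n+1} − 3 for all n ≥ 0.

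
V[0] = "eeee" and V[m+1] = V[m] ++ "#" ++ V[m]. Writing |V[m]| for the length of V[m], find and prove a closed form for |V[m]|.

Claim: |V[m]| = 5·2^m − 1.

Base case: |V[0]| = 4, and 5·2^0 − 1 = 4.
Assume |V[r]| = 5·2^r − 1.
Then |V[r+1]| = |V[r]| + 1 + |V[r]| = 2|V[r]| + 1 = 2(5·2^r − 1) + 1 = 5·2^{r+1} − 2 + 1 = 5·2^{r+1} − 1.
So the formula holds for r+1, and by induction |V[m]| = 5·2^m − 1 for all m ≥ 0.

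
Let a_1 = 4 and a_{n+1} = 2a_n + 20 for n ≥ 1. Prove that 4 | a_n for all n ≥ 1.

Base case: a_1 = 4 = 4·1, so 4 | a_1.
Assume 4 | a_j, so a_j = 4t for some integer t.
Then a_{j+1} = 2a_j + 20 = 2·(4t) + 20 = 4(2t + 5), so 4 | a_{j+1}.
This completes the inductive step, so 4 | a_n for all n ≥ 1.

4 | a_n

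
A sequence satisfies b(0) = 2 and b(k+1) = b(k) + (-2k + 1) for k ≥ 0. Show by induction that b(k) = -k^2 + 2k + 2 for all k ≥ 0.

Base case: b(0) = 2, and -0^2 + 2·0 + 2 = 2.
Assume b(r) = -r^2 + 2r + 2.
Then b(r+1) = b(r) + (-2r + 1) = (-r^2 + 2r + 2) + (-2r + 1) = -r^2 + 3,
and -(r+1)^2 + 2·(r+1) + 2 = -r^2 + 3.
By induction, b(k) = -k^2 + 2k + 2 for all k ≥ 0.

b(k) = -k^2 + 2k + 2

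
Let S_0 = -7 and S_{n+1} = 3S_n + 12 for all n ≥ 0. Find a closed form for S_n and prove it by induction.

Claim: S_n = -3^n − 6.

Base case: S_0 = -7, and -3^0 − 6 = -1 − 6 = -7.
Assume S_m = -3^m − 6 for some m ≥ 0.
Then S_{m+1} = 3S_m + 12 = 3·(-3^m − 6) + 12 = -3^{m+1} − 18 + 12 = -3^{m+1} − 6.
Hence S_n = -3^n − 6 for every n ≥ 0, by induction.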